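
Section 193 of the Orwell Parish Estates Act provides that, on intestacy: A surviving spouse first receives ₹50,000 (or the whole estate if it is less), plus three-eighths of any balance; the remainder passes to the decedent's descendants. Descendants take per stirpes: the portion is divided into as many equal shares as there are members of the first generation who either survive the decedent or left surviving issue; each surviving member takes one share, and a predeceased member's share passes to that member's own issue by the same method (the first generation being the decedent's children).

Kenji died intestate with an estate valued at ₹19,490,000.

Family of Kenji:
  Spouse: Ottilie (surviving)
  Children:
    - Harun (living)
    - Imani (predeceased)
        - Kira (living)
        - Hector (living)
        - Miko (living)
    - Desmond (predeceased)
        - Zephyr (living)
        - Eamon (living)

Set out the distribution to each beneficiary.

Ottilie: ₹7,340,000; Harun: ₹4,050,000; Kira: ₹1,350,000; Hector: ₹1,350,000; Miko: ₹1,350,000; Zephyr: ₹2,025,000; Eamon: ₹2,025,000

Ottilie first takes ₹50,000, leaving a balance of ₹19,440,000. Ottilie then takes three-eighths of the balance (₹7,290,000), for a total of ₹7,340,000. The remaining ₹12,150,000 passes to the descendants.
The descendants' portion (₹12,150,000) is divided into 3 shares of ₹4,050,000: Harun takes ₹4,050,000; Imani's ₹4,050,000 share passes to Imani's issue; Desmond's ₹4,050,000 share passes to Desmond's issue.
Imani's share (₹4,050,000) is divided into 3 shares of ₹1,350,000: Kira, Hector, and Miko each take ₹1,350,000.
Desmond's share (₹4,050,000) is divided into 2 shares of ₹2,025,000: Zephyr and Eamon each take ₹2,025,000.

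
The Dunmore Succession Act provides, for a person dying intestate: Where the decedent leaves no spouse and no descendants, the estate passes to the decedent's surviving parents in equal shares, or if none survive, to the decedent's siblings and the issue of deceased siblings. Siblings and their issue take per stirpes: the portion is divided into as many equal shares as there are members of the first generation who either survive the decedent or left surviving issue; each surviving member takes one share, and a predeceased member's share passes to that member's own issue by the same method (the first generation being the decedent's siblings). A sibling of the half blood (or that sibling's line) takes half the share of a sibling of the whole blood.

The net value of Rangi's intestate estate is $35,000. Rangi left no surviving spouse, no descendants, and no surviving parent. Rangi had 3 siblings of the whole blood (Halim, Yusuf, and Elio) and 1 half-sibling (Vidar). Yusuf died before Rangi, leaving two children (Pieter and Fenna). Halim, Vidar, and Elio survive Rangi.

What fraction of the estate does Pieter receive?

Pieter receives 1/7 of the estate.

The entire $35,000 passes to the siblings and their issue.
Counting each half-blood sibling's line as half a unit, there are 7/2 units in $35,000, so one unit is $10,000. Whole-blood lines (Halim, Yusuf, and Elio) take $10,000 each; half-blood lines (Vidar) take $5,000 each.
Yusuf's share ($10,000) is divided into 2 shares of $5,000: Pieter and Fenna each take $5,000.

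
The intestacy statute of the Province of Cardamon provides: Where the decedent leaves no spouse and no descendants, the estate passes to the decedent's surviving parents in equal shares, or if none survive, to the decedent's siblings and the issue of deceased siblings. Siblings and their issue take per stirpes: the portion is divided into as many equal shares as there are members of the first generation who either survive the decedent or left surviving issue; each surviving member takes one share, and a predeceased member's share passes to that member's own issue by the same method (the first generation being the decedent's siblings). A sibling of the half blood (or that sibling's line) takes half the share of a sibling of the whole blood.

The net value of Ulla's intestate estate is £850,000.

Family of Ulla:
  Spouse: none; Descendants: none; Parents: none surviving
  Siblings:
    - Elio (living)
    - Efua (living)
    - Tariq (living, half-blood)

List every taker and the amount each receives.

The entire £850,000 passes to the siblings and their issue.
Counting each half-blood sibling's line as half a unit, there are 5/2 units in £850,000, so one unit is £340,000. Whole-blood lines (Elio and Efua) take £340,000 each; half-blood lines (Tariq) take £170,000 each.

Elio: £340,000; Efua: £340,000; Tariq: £170,000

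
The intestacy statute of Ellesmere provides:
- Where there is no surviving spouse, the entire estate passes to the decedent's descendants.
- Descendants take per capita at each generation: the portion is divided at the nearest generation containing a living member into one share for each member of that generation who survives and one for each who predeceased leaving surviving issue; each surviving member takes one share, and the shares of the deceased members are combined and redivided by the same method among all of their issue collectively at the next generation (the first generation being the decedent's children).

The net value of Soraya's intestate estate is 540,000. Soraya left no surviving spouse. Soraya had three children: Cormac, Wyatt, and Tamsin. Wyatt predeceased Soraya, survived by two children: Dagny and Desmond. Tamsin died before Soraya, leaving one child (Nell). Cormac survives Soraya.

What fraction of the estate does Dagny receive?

Dagny receives 2/9 of the estate.

The entire 540,000 passes to the descendants.
That amount (540,000) is divided at the children's generation into 3 shares of 180,000. Cormac takes 180,000. The 2 shares of the deceased (Wyatt and Tamsin) are combined into a pool of 360,000.
That pool (360,000) is divided at the grandchildren's generation equally among Dagny, Desmond, and Nell: 120,000 each.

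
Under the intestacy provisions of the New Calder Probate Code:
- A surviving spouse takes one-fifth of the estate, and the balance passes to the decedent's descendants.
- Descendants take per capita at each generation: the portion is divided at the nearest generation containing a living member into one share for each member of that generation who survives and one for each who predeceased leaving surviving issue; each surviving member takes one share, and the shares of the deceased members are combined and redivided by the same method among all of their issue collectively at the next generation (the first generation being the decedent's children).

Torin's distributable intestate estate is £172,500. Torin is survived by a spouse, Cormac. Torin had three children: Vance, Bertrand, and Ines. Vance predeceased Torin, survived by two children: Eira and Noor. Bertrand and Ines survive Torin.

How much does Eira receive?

Cormac takes one-fifth of £172,500 = £34,500. The remaining £138,000 passes to the descendants.
The descendants' portion (£138,000) is divided at the children's generation into 3 shares of £46,000. Bertrand and Ines each take £46,000. The remaining share for the deceased Vance (£46,000) is carried to the next generation.
That pool (£46,000) is divided at the grandchildren's generation equally among Eira and Noor: £23,000 each.

Eira receives £23,000.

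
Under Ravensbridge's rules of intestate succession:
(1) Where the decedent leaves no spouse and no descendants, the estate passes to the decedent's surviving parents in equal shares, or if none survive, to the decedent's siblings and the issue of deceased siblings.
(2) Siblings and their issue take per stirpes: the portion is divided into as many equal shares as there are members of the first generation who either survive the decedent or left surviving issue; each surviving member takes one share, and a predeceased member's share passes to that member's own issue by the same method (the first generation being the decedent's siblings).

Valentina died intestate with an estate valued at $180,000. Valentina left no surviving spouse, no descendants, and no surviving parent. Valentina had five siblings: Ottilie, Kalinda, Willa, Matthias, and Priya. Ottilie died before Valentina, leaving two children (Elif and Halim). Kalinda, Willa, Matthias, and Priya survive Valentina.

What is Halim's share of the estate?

The entire $180,000 passes to the siblings and their issue.
That amount ($180,000) is divided into 5 shares of $36,000: Kalinda, Willa, Matthias, and Priya each take $36,000; Ottilie's $36,000 share passes to Ottilie's issue.
Ottilie's share ($36,000) is divided into 2 shares of $18,000: Elif and Halim each take $18,000.

Halim receives $18,000.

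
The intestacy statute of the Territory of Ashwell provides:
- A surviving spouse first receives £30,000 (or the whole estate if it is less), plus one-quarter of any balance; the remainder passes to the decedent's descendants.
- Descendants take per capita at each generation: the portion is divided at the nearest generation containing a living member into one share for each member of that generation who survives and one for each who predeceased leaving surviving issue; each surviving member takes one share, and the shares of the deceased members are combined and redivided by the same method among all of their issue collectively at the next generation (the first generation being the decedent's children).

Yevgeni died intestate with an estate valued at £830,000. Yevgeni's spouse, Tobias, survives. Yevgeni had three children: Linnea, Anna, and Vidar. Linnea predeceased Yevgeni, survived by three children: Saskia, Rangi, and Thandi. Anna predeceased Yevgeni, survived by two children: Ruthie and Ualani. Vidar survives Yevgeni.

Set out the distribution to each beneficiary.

Tobias: £230,000; Saskia: £80,000; Rangi: £80,000; Thandi: £80,000; Ruthie: £80,000; Ualani: £80,000; Vidar: £200,000

Tobias first takes £30,000, leaving a balance of £800,000. Tobias then takes one-quarter of the balance (£200,000), for a total of £230,000. The remaining £600,000 passes to the descendants.
The descendants' portion (£600,000) is divided at the children's generation into 3 shares of £200,000. Vidar takes £200,000. The 2 shares of the deceased (Linnea and Anna) are combined into a pool of £400,000.
That pool (£400,000) is divided at the grandchildren's generation equally among Saskia, Rangi, Thandi, Ruthie, and Ualani: £80,000 each.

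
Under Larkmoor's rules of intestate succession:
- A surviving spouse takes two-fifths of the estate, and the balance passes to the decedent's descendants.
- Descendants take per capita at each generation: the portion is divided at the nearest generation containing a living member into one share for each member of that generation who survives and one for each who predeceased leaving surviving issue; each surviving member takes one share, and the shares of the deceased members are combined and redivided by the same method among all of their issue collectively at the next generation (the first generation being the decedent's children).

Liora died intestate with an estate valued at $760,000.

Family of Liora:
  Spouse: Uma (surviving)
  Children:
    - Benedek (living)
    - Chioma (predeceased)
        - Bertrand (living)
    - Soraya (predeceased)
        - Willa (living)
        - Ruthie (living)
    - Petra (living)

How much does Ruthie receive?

Ruthie receives $76,000.

Uma takes two-fifths of $760,000 = $304,000. The remaining $456,000 passes to the descendants.
The descendants' portion ($456,000) is divided at the children's generation into 4 shares of $114,000. Benedek and Petra each take $114,000. The 2 shares of the deceased (Chioma and Soraya) are combined into a pool of $228,000.
That pool ($228,000) is divided at the grandchildren's generation equally among Bertrand, Willa, and Ruthie: $76,000 each.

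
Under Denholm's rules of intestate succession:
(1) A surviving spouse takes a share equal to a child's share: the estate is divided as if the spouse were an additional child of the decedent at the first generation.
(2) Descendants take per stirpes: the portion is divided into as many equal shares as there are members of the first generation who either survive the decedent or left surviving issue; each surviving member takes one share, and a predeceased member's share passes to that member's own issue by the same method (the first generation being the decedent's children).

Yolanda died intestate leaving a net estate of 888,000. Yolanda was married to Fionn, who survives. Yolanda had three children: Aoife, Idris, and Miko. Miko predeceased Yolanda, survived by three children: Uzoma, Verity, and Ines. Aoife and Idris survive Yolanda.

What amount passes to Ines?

The spouse counts as an additional share at the children's level, so there are 4 primary shares of 222,000. Fionn takes one such share (222,000).
The children's combined portion (666,000) is divided into 3 shares of 222,000: Aoife and Idris each take 222,000; Miko's 222,000 share passes to Miko's issue.
Miko's share (222,000) is divided into 3 shares of 74,000: Uzoma, Verity, and Ines each take 74,000.

Ines receives 74,000.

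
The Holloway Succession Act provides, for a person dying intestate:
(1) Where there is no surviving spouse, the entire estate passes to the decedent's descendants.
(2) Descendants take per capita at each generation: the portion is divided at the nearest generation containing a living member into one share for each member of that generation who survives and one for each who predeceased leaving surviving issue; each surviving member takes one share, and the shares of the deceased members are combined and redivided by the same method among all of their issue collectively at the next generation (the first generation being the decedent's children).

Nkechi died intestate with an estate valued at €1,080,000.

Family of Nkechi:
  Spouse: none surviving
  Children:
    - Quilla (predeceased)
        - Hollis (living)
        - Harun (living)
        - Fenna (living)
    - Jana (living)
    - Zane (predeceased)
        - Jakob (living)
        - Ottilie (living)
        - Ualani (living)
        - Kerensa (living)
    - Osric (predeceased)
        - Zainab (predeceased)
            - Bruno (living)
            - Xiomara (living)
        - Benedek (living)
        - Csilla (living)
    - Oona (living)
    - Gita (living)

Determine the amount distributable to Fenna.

Fenna receives €54,000.

The entire €1,080,000 passes to the descendants.
That amount (€1,080,000) is divided at the children's generation into 6 shares of €180,000. Jana, Oona, and Gita each take €180,000. The 3 shares of the deceased (Quilla, Zane, and Osric) are combined into a pool of €540,000.
That pool (€540,000) is divided at the grandchildren's generation into 10 shares of €54,000. Hollis, Harun, Fenna, Jakob, Ottilie, Ualani, Kerensa, Benedek, and Csilla each take €54,000. The remaining share for the deceased Zainab (€54,000) is carried to the next generation.
That pool (€54,000) is divided at the great-grandchildren's generation equally among Bruno and Xiomara: €27,000 each.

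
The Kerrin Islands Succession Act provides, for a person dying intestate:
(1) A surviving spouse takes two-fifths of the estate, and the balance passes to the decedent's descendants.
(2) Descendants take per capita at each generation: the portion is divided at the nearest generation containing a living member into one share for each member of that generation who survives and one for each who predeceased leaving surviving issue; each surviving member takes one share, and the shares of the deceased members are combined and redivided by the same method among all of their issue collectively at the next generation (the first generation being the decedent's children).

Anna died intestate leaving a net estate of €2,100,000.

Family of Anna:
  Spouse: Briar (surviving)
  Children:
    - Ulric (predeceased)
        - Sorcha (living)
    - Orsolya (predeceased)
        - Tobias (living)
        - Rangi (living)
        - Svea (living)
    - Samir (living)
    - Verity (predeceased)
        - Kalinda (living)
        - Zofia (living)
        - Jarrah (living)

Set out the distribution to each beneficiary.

Briar takes two-fifths of €2,100,000 = €840,000. The remaining €1,260,000 passes to the descendants.
The descendants' portion (€1,260,000) is divided at the children's generation into 4 shares of €315,000. Samir takes €315,000. The 3 shares of the deceased (Ulric, Orsolya, and Verity) are combined into a pool of €945,000.
That pool (€945,000) is divided at the grandchildren's generation equally among Sorcha, Tobias, Rangi, Svea, Kalinda, Zofia, and Jarrah: €135,000 each.

Briar: €840,000; Sorcha: €135,000; Tobias: €135,000; Rangi: €135,000; Svea: €135,000; Samir: €315,000; Kalinda: €135,000; Zofia: €135,000; Jarrah: €135,000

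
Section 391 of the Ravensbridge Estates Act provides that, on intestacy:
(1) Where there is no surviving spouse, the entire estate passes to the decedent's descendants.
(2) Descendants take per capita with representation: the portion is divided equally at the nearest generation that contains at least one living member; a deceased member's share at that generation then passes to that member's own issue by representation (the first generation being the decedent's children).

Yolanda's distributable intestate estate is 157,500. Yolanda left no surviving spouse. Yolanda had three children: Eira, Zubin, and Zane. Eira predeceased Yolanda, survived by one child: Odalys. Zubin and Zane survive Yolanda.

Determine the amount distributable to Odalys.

Odalys receives 52,500.

The entire 157,500 passes to the descendants.
That amount (157,500) is divided into 3 shares of 52,500: Zubin and Zane each take 52,500; Eira's 52,500 share passes to Eira's issue.
Eira's share (52,500) passes entirely to Odalys.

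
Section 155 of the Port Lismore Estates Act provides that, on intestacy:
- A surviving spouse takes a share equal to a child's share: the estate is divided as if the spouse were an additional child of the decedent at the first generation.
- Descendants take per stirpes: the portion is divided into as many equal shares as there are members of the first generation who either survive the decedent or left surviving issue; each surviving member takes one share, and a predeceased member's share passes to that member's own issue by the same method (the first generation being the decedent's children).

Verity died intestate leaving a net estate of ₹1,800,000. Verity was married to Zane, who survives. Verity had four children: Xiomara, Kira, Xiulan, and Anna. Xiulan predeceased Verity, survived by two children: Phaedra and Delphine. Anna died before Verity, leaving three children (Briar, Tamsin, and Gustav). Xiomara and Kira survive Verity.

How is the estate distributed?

Zane: ₹360,000; Xiomara: ₹360,000; Kira: ₹360,000; Phaedra: ₹180,000; Delphine: ₹180,000; Briar: ₹120,000; Tamsin: ₹120,000; Gustav: ₹120,000

The spouse counts as an additional share at the children's level, so there are 5 primary shares of ₹360,000. Zane takes one such share (₹360,000).
The children's combined portion (₹1,440,000) is divided into 4 shares of ₹360,000: Xiomara and Kira each take ₹360,000; Xiulan's ₹360,000 share passes to Xiulan's issue; Anna's ₹360,000 share passes to Anna's issue.
Xiulan's share (₹360,000) is divided into 2 shares of ₹180,000: Phaedra and Delphine each take ₹180,000.
Anna's share (₹360,000) is divided into 3 shares of ₹120,000: Briar, Tamsin, and Gustav each take ₹120,000.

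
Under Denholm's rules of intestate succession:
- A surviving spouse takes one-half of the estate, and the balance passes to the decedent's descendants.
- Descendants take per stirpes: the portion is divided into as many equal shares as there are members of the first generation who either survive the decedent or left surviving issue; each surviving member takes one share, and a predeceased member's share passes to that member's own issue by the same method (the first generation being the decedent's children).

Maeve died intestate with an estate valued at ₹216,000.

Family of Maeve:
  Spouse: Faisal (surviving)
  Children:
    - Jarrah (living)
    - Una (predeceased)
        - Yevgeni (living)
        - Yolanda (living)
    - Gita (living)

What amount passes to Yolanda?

Faisal takes one-half of ₹216,000 = ₹108,000. The remaining ₹108,000 passes to the descendants.
The descendants' portion (₹108,000) is divided into 3 shares of ₹36,000: Jarrah and Gita each take ₹36,000; Una's ₹36,000 share passes to Una's issue.
Una's share (₹36,000) is divided into 2 shares of ₹18,000: Yevgeni and Yolanda each take ₹18,000.

Yolanda receives ₹18,000.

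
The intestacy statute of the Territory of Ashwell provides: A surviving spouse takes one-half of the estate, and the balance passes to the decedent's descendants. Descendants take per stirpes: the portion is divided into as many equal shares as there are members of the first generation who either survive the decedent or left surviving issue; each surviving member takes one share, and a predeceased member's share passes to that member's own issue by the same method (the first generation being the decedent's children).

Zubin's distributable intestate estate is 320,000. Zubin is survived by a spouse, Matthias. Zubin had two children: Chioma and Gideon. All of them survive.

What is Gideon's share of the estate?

Gideon receives 80,000.

Matthias takes one-half of 320,000 = 160,000. The remaining 160,000 passes to the descendants.
The descendants' portion (160,000) is divided into 2 shares of 80,000: Chioma and Gideon each take 80,000.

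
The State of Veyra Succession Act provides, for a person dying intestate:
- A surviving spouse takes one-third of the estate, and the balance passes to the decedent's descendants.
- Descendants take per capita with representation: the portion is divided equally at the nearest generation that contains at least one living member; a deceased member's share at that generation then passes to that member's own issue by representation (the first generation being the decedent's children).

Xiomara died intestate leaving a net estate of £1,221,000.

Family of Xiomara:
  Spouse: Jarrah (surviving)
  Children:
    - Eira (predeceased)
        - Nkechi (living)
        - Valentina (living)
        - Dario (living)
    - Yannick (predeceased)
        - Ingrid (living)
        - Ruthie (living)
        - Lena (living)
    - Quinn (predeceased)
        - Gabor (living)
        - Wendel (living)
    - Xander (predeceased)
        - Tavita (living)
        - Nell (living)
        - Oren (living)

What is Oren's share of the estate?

Oren receives £74,000.

Jarrah takes one-third of £1,221,000 = £407,000. The remaining £814,000 passes to the descendants.
No child survives, so the initial division is made at the grandchildren's generation.
The descendants' portion (£814,000) is divided into 11 shares of £74,000: Nkechi, Valentina, Dario, Ingrid, Ruthie, Lena, Gabor, Wendel, Tavita, Nell, and Oren each take £74,000.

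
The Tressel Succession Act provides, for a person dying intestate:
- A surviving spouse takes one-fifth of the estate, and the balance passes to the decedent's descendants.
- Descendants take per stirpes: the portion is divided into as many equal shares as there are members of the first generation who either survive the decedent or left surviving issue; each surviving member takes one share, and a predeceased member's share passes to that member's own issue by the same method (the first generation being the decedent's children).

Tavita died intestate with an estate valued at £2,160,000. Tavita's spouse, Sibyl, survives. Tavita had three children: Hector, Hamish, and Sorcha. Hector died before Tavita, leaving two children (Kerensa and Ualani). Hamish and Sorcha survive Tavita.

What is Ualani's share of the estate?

Ualani receives £288,000.

Sibyl takes one-fifth of £2,160,000 = £432,000. The remaining £1,728,000 passes to the descendants.
The descendants' portion (£1,728,000) is divided into 3 shares of £576,000: Hamish and Sorcha each take £576,000; Hector's £576,000 share passes to Hector's issue.
Hector's share (£576,000) is divided into 2 shares of £288,000: Kerensa and Ualani each take £288,000.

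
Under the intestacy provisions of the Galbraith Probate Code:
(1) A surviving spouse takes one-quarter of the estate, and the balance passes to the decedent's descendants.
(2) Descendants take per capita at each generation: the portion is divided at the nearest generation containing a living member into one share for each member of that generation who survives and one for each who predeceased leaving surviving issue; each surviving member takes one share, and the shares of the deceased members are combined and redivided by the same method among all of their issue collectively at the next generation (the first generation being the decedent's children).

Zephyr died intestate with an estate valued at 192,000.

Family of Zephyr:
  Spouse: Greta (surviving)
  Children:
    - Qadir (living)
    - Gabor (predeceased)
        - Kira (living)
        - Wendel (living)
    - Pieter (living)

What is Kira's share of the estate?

Greta takes one-quarter of 192,000 = 48,000. The remaining 144,000 passes to the descendants.
The descendants' portion (144,000) is divided at the children's generation into 3 shares of 48,000. Qadir and Pieter each take 48,000. The remaining share for the deceased Gabor (48,000) is carried to the next generation.
That pool (48,000) is divided at the grandchildren's generation equally among Kira and Wendel: 24,000 each.

Kira receives 24,000.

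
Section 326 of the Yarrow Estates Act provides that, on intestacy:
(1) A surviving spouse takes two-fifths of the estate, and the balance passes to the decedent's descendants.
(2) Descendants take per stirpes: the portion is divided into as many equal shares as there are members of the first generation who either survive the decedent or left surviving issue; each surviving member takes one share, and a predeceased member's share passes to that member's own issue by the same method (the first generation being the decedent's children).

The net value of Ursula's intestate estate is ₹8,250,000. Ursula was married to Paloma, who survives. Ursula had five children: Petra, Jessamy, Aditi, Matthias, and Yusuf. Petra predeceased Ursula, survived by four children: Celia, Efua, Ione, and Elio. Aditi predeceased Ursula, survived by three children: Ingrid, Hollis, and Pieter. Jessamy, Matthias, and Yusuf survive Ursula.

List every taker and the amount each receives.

Paloma takes two-fifths of ₹8,250,000 = ₹3,300,000. The remaining ₹4,950,000 passes to the descendants.
The descendants' portion (₹4,950,000) is divided into 5 shares of ₹990,000: Jessamy, Matthias, and Yusuf each take ₹990,000; Petra's ₹990,000 share passes to Petra's issue; Aditi's ₹990,000 share passes to Aditi's issue.
Petra's share (₹990,000) is divided into 4 shares of ₹247,500: Celia, Efua, Ione, and Elio each take ₹247,500.
Aditi's share (₹990,000) is divided into 3 shares of ₹330,000: Ingrid, Hollis, and Pieter each take ₹330,000.

Paloma: ₹3,300,000; Celia: ₹247,500; Efua: ₹247,500; Ione: ₹247,500; Elio: ₹247,500; Jessamy: ₹990,000; Ingrid: ₹330,000; Hollis: ₹330,000; Pieter: ₹330,000; Matthias: ₹990,000; Yusuf: ₹990,000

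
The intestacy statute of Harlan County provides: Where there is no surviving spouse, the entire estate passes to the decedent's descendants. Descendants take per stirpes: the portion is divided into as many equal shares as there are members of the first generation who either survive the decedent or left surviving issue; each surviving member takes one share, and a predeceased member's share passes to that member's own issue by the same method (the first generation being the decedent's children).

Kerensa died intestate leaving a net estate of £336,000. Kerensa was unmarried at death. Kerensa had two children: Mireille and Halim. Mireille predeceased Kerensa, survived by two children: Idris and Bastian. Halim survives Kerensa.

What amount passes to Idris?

Idris receives £84,000.

The entire £336,000 passes to the descendants.
That amount (£336,000) is divided into 2 shares of £168,000: Halim takes £168,000; Mireille's £168,000 share passes to Mireille's issue.
Mireille's share (£168,000) is divided into 2 shares of £84,000: Idris and Bastian each take £84,000.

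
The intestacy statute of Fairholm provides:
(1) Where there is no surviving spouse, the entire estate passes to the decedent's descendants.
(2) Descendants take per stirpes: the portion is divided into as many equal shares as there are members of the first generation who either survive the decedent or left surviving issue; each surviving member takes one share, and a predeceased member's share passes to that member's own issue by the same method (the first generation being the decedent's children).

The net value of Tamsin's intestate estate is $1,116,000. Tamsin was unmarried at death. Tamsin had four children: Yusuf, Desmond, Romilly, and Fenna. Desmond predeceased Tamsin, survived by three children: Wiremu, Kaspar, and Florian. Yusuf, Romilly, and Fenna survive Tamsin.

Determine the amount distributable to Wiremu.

Wiremu receives $93,000.

The entire $1,116,000 passes to the descendants.
That amount ($1,116,000) is divided into 4 shares of $279,000: Yusuf, Romilly, and Fenna each take $279,000; Desmond's $279,000 share passes to Desmond's issue.
Desmond's share ($279,000) is divided into 3 shares of $93,000: Wiremu, Kaspar, and Florian each take $93,000.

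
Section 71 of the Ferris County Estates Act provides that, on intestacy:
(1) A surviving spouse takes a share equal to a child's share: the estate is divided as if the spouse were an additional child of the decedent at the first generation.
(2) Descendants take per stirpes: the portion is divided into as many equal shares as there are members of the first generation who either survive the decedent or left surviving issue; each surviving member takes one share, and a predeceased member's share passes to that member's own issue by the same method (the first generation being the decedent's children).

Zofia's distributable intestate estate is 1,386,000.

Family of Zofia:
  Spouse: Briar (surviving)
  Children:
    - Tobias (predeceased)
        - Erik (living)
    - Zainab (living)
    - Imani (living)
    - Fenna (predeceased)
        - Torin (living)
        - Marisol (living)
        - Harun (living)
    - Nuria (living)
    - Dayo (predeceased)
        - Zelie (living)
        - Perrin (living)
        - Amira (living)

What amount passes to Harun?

The spouse counts as an additional share at the children's level, so there are 7 primary shares of 198,000. Briar takes one such share (198,000).
The children's combined portion (1,188,000) is divided into 6 shares of 198,000: Zainab, Imani, and Nuria each take 198,000; Tobias's 198,000 share passes to Tobias's issue; Fenna's 198,000 share passes to Fenna's issue; Dayo's 198,000 share passes to Dayo's issue.
Tobias's share (198,000) passes entirely to Erik.
Fenna's share (198,000) is divided into 3 shares of 66,000: Torin, Marisol, and Harun each take 66,000.
Dayo's share (198,000) is divided into 3 shares of 66,000: Zelie, Perrin, and Amira each take 66,000.

Harun receives 66,000.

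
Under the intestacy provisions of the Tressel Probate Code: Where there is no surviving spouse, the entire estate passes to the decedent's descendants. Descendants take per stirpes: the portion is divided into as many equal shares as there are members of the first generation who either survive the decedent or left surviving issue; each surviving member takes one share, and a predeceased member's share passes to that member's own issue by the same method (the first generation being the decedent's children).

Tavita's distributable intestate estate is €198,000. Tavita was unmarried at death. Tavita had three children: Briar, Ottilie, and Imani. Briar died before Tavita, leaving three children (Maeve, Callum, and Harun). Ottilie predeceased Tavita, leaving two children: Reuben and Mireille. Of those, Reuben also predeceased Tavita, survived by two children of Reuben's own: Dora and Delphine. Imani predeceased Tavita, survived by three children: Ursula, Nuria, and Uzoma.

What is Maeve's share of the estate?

Maeve receives €22,000.

The entire €198,000 passes to the descendants.
That amount (€198,000) is divided into 3 shares of €66,000: Briar's €66,000 share passes to Briar's issue; Ottilie's €66,000 share passes to Ottilie's issue; Imani's €66,000 share passes to Imani's issue.
Briar's share (€66,000) is divided into 3 shares of €22,000: Maeve, Callum, and Harun each take €22,000.
Ottilie's share (€66,000) is divided into 2 shares of €33,000: Mireille takes €33,000; Reuben's €33,000 share passes to Reuben's issue.
Reuben's share (€33,000) is divided into 2 shares of €16,500: Dora and Delphine each take €16,500.
Imani's share (€66,000) is divided into 3 shares of €22,000: Ursula, Nuria, and Uzoma each take €22,000.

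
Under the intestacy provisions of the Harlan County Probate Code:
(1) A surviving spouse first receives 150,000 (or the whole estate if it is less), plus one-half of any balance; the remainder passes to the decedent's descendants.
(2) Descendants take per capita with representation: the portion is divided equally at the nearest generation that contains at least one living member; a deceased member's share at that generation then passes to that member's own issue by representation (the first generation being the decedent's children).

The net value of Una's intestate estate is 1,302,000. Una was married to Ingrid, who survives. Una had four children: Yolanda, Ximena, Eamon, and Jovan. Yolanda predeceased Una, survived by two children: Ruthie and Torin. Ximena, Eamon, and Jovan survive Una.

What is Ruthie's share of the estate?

Ingrid first takes 150,000, leaving a balance of 1,152,000. Ingrid then takes one-half of the balance (576,000), for a total of 726,000. The remaining 576,000 passes to the descendants.
The descendants' portion (576,000) is divided into 4 shares of 144,000: Ximena, Eamon, and Jovan each take 144,000; Yolanda's 144,000 share passes to Yolanda's issue.
Yolanda's share (144,000) is divided into 2 shares of 72,000: Ruthie and Torin each take 72,000.

Ruthie receives 72,000.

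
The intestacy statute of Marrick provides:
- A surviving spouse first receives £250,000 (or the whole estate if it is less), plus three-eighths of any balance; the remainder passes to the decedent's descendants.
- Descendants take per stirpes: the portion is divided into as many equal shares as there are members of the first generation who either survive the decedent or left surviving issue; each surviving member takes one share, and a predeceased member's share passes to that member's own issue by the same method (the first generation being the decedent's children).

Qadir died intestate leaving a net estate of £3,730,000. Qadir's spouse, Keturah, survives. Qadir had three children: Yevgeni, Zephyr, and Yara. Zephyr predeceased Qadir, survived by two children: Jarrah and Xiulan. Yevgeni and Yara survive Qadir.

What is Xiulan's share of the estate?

Keturah first takes £250,000, leaving a balance of £3,480,000. Keturah then takes three-eighths of the balance (£1,305,000), for a total of £1,555,000. The remaining £2,175,000 passes to the descendants.
The descendants' portion (£2,175,000) is divided into 3 shares of £725,000: Yevgeni and Yara each take £725,000; Zephyr's £725,000 share passes to Zephyr's issue.
Zephyr's share (£725,000) is divided into 2 shares of £362,500: Jarrah and Xiulan each take £362,500.

Xiulan receives £362,500.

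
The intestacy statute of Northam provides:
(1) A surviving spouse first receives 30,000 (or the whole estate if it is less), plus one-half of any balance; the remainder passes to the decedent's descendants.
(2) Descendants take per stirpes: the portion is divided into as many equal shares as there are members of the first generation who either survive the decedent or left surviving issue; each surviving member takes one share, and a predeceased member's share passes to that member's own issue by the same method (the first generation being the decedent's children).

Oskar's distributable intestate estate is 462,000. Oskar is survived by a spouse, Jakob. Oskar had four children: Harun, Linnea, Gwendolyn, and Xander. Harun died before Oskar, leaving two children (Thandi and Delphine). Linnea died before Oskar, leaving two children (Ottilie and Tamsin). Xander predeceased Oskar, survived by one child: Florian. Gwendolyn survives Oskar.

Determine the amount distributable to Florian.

Jakob first takes 30,000, leaving a balance of 432,000. Jakob then takes one-half of the balance (216,000), for a total of 246,000. The remaining 216,000 passes to the descendants.
The descendants' portion (216,000) is divided into 4 shares of 54,000: Gwendolyn takes 54,000; Harun's 54,000 share passes to Harun's issue; Linnea's 54,000 share passes to Linnea's issue; Xander's 54,000 share passes to Xander's issue.
Harun's share (54,000) is divided into 2 shares of 27,000: Thandi and Delphine each take 27,000.
Linnea's share (54,000) is divided into 2 shares of 27,000: Ottilie and Tamsin each take 27,000.
Xander's share (54,000) passes entirely to Florian.

Florian receives 54,000.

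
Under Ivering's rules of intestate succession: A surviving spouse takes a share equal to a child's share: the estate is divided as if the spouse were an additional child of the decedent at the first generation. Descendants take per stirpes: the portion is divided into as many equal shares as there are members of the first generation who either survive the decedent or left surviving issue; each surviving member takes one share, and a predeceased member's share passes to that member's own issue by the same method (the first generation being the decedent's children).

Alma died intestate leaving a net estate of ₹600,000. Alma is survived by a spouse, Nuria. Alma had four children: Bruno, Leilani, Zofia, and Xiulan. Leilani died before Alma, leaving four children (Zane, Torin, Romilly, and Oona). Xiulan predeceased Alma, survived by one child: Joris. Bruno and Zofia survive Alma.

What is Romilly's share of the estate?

Romilly receives ₹30,000.

The spouse counts as an additional share at the children's level, so there are 5 primary shares of ₹120,000. Nuria takes one such share (₹120,000).
The children's combined portion (₹480,000) is divided into 4 shares of ₹120,000: Bruno and Zofia each take ₹120,000; Leilani's ₹120,000 share passes to Leilani's issue; Xiulan's ₹120,000 share passes to Xiulan's issue.
Leilani's share (₹120,000) is divided into 4 shares of ₹30,000: Zane, Torin, Romilly, and Oona each take ₹30,000.
Xiulan's share (₹120,000) passes entirely to Joris.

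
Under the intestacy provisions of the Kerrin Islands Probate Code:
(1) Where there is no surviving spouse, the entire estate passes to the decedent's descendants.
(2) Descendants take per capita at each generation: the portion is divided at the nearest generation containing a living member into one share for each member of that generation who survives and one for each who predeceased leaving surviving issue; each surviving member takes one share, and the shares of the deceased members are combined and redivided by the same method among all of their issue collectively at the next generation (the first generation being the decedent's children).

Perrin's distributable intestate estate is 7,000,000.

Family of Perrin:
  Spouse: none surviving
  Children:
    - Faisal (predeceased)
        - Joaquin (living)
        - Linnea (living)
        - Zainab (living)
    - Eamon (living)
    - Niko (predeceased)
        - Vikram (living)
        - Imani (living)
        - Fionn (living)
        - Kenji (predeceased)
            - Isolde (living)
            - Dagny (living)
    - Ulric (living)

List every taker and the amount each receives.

The entire 7,000,000 passes to the descendants.
That amount (7,000,000) is divided at the children's generation into 4 shares of 1,750,000. Eamon and Ulric each take 1,750,000. The 2 shares of the deceased (Faisal and Niko) are combined into a pool of 3,500,000.
That pool (3,500,000) is divided at the grandchildren's generation into 7 shares of 500,000. Joaquin, Linnea, Zainab, Vikram, Imani, and Fionn each take 500,000. The remaining share for the deceased Kenji (500,000) is carried to the next generation.
That pool (500,000) is divided at the great-grandchildren's generation equally among Isolde and Dagny: 250,000 each.

Joaquin: 500,000; Linnea: 500,000; Zainab: 500,000; Eamon: 1,750,000; Vikram: 500,000; Imani: 500,000; Fionn: 500,000; Isolde: 250,000; Dagny: 250,000; Ulric: 1,750,000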